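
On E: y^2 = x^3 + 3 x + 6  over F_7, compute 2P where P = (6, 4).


k = 2 = 10_2 (binary, LSB first: 01)
Double-and-add from P = (6, 4):
  bit 0 = 0: acc unchanged = O
  bit 1 = 1: acc = O + (3, 0) = (3, 0)

2P = (3, 0)


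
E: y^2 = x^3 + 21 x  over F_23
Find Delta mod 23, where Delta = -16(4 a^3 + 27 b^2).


4 a^3 + 27 b^2 = 4*21^3 + 27*0^2 = 37044 + 0 = 37044
Delta = -16 * (37044) = -592704
Delta mod 23 = 6

Delta = 6 (mod 23)


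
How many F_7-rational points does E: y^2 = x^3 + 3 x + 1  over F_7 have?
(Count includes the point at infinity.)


For each x in F_7, count y with y^2 = x^3 + 3 x + 1 mod 7:
  x = 0: RHS = 1, y in [1, 6]  -> 2 point(s)
  x = 2: RHS = 1, y in [1, 6]  -> 2 point(s)
  x = 3: RHS = 2, y in [3, 4]  -> 2 point(s)
  x = 4: RHS = 0, y in [0]  -> 1 point(s)
  x = 5: RHS = 1, y in [1, 6]  -> 2 point(s)
  x = 6: RHS = 4, y in [2, 5]  -> 2 point(s)
Affine points: 11. Add the point at infinity: total = 12.

#E(F_7) = 12


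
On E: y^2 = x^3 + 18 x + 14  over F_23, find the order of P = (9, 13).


Compute successive multiples of P until we hit O:
  1P = (9, 13)
  2P = (7, 0)
  3P = (9, 10)
  4P = O

ord(P) = 4


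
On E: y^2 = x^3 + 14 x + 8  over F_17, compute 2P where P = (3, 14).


Doubling: s = (3 x1^2 + a) / (2 y1)
s = (3*3^2 + 14) / (2*14) mod 17 = 13
x3 = s^2 - 2 x1 mod 17 = 13^2 - 2*3 = 10
y3 = s (x1 - x3) - y1 mod 17 = 13 * (3 - 10) - 14 = 14

2P = (10, 14)


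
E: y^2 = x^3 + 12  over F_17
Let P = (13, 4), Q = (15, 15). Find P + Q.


P != Q, so use the chord formula.
s = (y2 - y1) / (x2 - x1) = (11) / (2) mod 17 = 14
x3 = s^2 - x1 - x2 mod 17 = 14^2 - 13 - 15 = 15
y3 = s (x1 - x3) - y1 mod 17 = 14 * (13 - 15) - 4 = 2

P + Q = (15, 2)


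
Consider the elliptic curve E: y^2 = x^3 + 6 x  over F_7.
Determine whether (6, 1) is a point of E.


Check whether y^2 = x^3 + 6 x + 0 (mod 7) for (x, y) = (6, 1).
LHS: y^2 = 1^2 mod 7 = 1
RHS: x^3 + 6 x + 0 = 6^3 + 6*6 + 0 mod 7 = 0
LHS != RHS

No, not on the curve


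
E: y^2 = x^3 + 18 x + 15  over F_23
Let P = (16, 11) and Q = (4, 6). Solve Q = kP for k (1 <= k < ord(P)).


Enumerate multiples of P until we hit Q = (4, 6):
  1P = (16, 11)
  2P = (7, 22)
  3P = (12, 2)
  4P = (13, 13)
  5P = (20, 7)
  6P = (11, 7)
  7P = (4, 17)
  8P = (9, 20)
  9P = (2, 17)
  10P = (8, 2)
  11P = (15, 16)
  12P = (17, 17)
  13P = (3, 21)
  14P = (5, 0)
  15P = (3, 2)
  16P = (17, 6)
  17P = (15, 7)
  18P = (8, 21)
  19P = (2, 6)
  20P = (9, 3)
  21P = (4, 6)
Match found at i = 21.

k = 21


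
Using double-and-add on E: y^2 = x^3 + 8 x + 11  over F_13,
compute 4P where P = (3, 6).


k = 4 = 100_2 (binary, LSB first: 001)
Double-and-add from P = (3, 6):
  bit 0 = 0: acc unchanged = O
  bit 1 = 0: acc unchanged = O
  bit 2 = 1: acc = O + (2, 10) = (2, 10)

4P = (2, 10)


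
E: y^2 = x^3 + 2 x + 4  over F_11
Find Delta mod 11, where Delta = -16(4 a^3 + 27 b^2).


4 a^3 + 27 b^2 = 4*2^3 + 27*4^2 = 32 + 432 = 464
Delta = -16 * (464) = -7424
Delta mod 11 = 1

Delta = 1 (mod 11)


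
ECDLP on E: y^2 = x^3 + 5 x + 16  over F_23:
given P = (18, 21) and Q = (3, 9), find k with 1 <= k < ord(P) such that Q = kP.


Enumerate multiples of P until we hit Q = (3, 9):
  1P = (18, 21)
  2P = (19, 22)
  3P = (10, 10)
  4P = (3, 14)
  5P = (6, 3)
  6P = (7, 7)
  7P = (0, 4)
  8P = (0, 19)
  9P = (7, 16)
  10P = (6, 20)
  11P = (3, 9)
Match found at i = 11.

k = 11


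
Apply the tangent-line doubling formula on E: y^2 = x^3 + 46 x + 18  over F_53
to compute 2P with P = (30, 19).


Doubling: s = (3 x1^2 + a) / (2 y1)
s = (3*30^2 + 46) / (2*19) mod 53 = 36
x3 = s^2 - 2 x1 mod 53 = 36^2 - 2*30 = 17
y3 = s (x1 - x3) - y1 mod 53 = 36 * (30 - 17) - 19 = 25

2P = (17, 25)


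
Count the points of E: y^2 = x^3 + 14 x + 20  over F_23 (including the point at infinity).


For each x in F_23, count y with y^2 = x^3 + 14 x + 20 mod 23:
  x = 1: RHS = 12, y in [9, 14]  -> 2 point(s)
  x = 4: RHS = 2, y in [5, 18]  -> 2 point(s)
  x = 5: RHS = 8, y in [10, 13]  -> 2 point(s)
  x = 7: RHS = 1, y in [1, 22]  -> 2 point(s)
  x = 8: RHS = 0, y in [0]  -> 1 point(s)
  x = 9: RHS = 1, y in [1, 22]  -> 2 point(s)
  x = 14: RHS = 16, y in [4, 19]  -> 2 point(s)
  x = 16: RHS = 16, y in [4, 19]  -> 2 point(s)
  x = 18: RHS = 9, y in [3, 20]  -> 2 point(s)
Affine points: 17. Add the point at infinity: total = 18.

#E(F_23) = 18


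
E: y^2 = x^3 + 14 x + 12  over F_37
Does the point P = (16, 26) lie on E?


Check whether y^2 = x^3 + 14 x + 12 (mod 37) for (x, y) = (16, 26).
LHS: y^2 = 26^2 mod 37 = 10
RHS: x^3 + 14 x + 12 = 16^3 + 14*16 + 12 mod 37 = 3
LHS != RHS

No, not on the curve


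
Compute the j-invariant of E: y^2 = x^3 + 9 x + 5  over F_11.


Delta = -16(4 a^3 + 27 b^2) mod 11 = 8
-1728 * (4 a)^3 = -1728 * (4*9)^3 mod 11 = 6
j = 6 * 8^(-1) mod 11 = 9

j = 9 (mod 11)


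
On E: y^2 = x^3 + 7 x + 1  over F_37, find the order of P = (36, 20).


Compute successive multiples of P until we hit O:
  1P = (36, 20)
  2P = (9, 33)
  3P = (17, 1)
  4P = (22, 31)
  5P = (27, 2)
  6P = (15, 22)
  7P = (34, 8)
  8P = (3, 30)
  ... (continuing to 22P)
  22P = O

ord(P) = 22


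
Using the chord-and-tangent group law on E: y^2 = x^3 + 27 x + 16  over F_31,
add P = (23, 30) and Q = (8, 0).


P != Q, so use the chord formula.
s = (y2 - y1) / (x2 - x1) = (1) / (16) mod 31 = 2
x3 = s^2 - x1 - x2 mod 31 = 2^2 - 23 - 8 = 4
y3 = s (x1 - x3) - y1 mod 31 = 2 * (23 - 4) - 30 = 8

P + Q = (4, 8)


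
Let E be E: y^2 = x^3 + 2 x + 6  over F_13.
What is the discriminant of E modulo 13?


4 a^3 + 27 b^2 = 4*2^3 + 27*6^2 = 32 + 972 = 1004
Delta = -16 * (1004) = -16064
Delta mod 13 = 4

Delta = 4 (mod 13)


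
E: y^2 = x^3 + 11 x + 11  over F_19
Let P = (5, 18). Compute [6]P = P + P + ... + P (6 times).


k = 6 = 110_2 (binary, LSB first: 011)
Double-and-add from P = (5, 18):
  bit 0 = 0: acc unchanged = O
  bit 1 = 1: acc = O + (15, 13) = (15, 13)
  bit 2 = 1: acc = (15, 13) + (17, 0) = (15, 6)

6P = (15, 6)


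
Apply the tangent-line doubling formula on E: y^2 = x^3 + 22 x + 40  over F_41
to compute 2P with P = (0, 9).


Doubling: s = (3 x1^2 + a) / (2 y1)
s = (3*0^2 + 22) / (2*9) mod 41 = 24
x3 = s^2 - 2 x1 mod 41 = 24^2 - 2*0 = 2
y3 = s (x1 - x3) - y1 mod 41 = 24 * (0 - 2) - 9 = 25

2P = (2, 25)


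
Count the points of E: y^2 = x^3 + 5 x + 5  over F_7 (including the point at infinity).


For each x in F_7, count y with y^2 = x^3 + 5 x + 5 mod 7:
  x = 1: RHS = 4, y in [2, 5]  -> 2 point(s)
  x = 2: RHS = 2, y in [3, 4]  -> 2 point(s)
  x = 5: RHS = 1, y in [1, 6]  -> 2 point(s)
Affine points: 6. Add the point at infinity: total = 7.

#E(F_7) = 7


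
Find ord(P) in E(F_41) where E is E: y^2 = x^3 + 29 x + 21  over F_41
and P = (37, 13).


Compute successive multiples of P until we hit O:
  1P = (37, 13)
  2P = (40, 27)
  3P = (4, 18)
  4P = (10, 9)
  5P = (15, 10)
  6P = (34, 34)
  7P = (19, 25)
  8P = (31, 24)
  ... (continuing to 21P)
  21P = O

ord(P) = 21


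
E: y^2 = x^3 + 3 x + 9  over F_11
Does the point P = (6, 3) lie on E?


Check whether y^2 = x^3 + 3 x + 9 (mod 11) for (x, y) = (6, 3).
LHS: y^2 = 3^2 mod 11 = 9
RHS: x^3 + 3 x + 9 = 6^3 + 3*6 + 9 mod 11 = 1
LHS != RHS

No, not on the curve


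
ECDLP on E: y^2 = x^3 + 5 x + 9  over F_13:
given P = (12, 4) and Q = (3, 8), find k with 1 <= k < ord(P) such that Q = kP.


Enumerate multiples of P until we hit Q = (3, 8):
  1P = (12, 4)
  2P = (3, 5)
  3P = (7, 7)
  4P = (11, 11)
  5P = (0, 3)
  6P = (2, 12)
  7P = (9, 4)
  8P = (5, 9)
  9P = (5, 4)
  10P = (9, 9)
  11P = (2, 1)
  12P = (0, 10)
  13P = (11, 2)
  14P = (7, 6)
  15P = (3, 8)
Match found at i = 15.

k = 15


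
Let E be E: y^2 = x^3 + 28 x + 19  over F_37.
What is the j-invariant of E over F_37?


Delta = -16(4 a^3 + 27 b^2) mod 37 = 2
-1728 * (4 a)^3 = -1728 * (4*28)^3 mod 37 = 11
j = 11 * 2^(-1) mod 37 = 24

j = 24 (mod 37)


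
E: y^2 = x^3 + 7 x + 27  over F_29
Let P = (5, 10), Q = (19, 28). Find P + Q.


P != Q, so use the chord formula.
s = (y2 - y1) / (x2 - x1) = (18) / (14) mod 29 = 22
x3 = s^2 - x1 - x2 mod 29 = 22^2 - 5 - 19 = 25
y3 = s (x1 - x3) - y1 mod 29 = 22 * (5 - 25) - 10 = 14

P + Q = (25, 14)


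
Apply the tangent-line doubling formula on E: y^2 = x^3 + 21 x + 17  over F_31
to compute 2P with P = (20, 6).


Doubling: s = (3 x1^2 + a) / (2 y1)
s = (3*20^2 + 21) / (2*6) mod 31 = 1
x3 = s^2 - 2 x1 mod 31 = 1^2 - 2*20 = 23
y3 = s (x1 - x3) - y1 mod 31 = 1 * (20 - 23) - 6 = 22

2P = (23, 22)


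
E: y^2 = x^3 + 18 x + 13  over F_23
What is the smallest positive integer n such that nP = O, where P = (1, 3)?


Compute successive multiples of P until we hit O:
  1P = (1, 3)
  2P = (16, 2)
  3P = (15, 1)
  4P = (15, 22)
  5P = (16, 21)
  6P = (1, 20)
  7P = O

ord(P) = 7


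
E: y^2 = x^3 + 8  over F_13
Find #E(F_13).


For each x in F_13, count y with y^2 = x^3 + 0 x + 8 mod 13:
  x = 1: RHS = 9, y in [3, 10]  -> 2 point(s)
  x = 2: RHS = 3, y in [4, 9]  -> 2 point(s)
  x = 3: RHS = 9, y in [3, 10]  -> 2 point(s)
  x = 5: RHS = 3, y in [4, 9]  -> 2 point(s)
  x = 6: RHS = 3, y in [4, 9]  -> 2 point(s)
  x = 7: RHS = 0, y in [0]  -> 1 point(s)
  x = 8: RHS = 0, y in [0]  -> 1 point(s)
  x = 9: RHS = 9, y in [3, 10]  -> 2 point(s)
  x = 11: RHS = 0, y in [0]  -> 1 point(s)
Affine points: 15. Add the point at infinity: total = 16.

#E(F_13) = 16


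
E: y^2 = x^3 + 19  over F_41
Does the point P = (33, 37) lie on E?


Check whether y^2 = x^3 + 0 x + 19 (mod 41) for (x, y) = (33, 37).
LHS: y^2 = 37^2 mod 41 = 16
RHS: x^3 + 0 x + 19 = 33^3 + 0*33 + 19 mod 41 = 40
LHS != RHS

No, not on the curve


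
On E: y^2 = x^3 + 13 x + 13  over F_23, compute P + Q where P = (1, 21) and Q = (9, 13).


P != Q, so use the chord formula.
s = (y2 - y1) / (x2 - x1) = (15) / (8) mod 23 = 22
x3 = s^2 - x1 - x2 mod 23 = 22^2 - 1 - 9 = 14
y3 = s (x1 - x3) - y1 mod 23 = 22 * (1 - 14) - 21 = 15

P + Q = (14, 15)


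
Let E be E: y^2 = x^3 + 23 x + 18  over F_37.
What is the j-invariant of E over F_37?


Delta = -16(4 a^3 + 27 b^2) mod 37 = 17
-1728 * (4 a)^3 = -1728 * (4*23)^3 mod 37 = 31
j = 31 * 17^(-1) mod 37 = 4

j = 4 (mod 37)


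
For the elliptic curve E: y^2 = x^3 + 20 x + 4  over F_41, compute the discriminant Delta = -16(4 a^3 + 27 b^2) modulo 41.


4 a^3 + 27 b^2 = 4*20^3 + 27*4^2 = 32000 + 432 = 32432
Delta = -16 * (32432) = -518912
Delta mod 41 = 25

Delta = 25 (mod 41)


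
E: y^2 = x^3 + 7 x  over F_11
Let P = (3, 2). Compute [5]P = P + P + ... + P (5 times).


k = 5 = 101_2 (binary, LSB first: 101)
Double-and-add from P = (3, 2):
  bit 0 = 1: acc = O + (3, 2) = (3, 2)
  bit 1 = 0: acc unchanged = (3, 2)
  bit 2 = 1: acc = (3, 2) + (3, 2) = (3, 9)

5P = (3, 9)


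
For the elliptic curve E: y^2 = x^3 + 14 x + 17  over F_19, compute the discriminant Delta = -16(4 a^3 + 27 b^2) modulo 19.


4 a^3 + 27 b^2 = 4*14^3 + 27*17^2 = 10976 + 7803 = 18779
Delta = -16 * (18779) = -300464
Delta mod 19 = 2

Delta = 2 (mod 19)


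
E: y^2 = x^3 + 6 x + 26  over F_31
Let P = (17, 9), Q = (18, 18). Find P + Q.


P != Q, so use the chord formula.
s = (y2 - y1) / (x2 - x1) = (9) / (1) mod 31 = 9
x3 = s^2 - x1 - x2 mod 31 = 9^2 - 17 - 18 = 15
y3 = s (x1 - x3) - y1 mod 31 = 9 * (17 - 15) - 9 = 9

P + Q = (15, 9)


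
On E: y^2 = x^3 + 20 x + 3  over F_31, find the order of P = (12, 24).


Compute successive multiples of P until we hit O:
  1P = (12, 24)
  2P = (27, 13)
  3P = (11, 29)
  4P = (2, 19)
  5P = (25, 16)
  6P = (3, 11)
  7P = (20, 23)
  8P = (15, 19)
  ... (continuing to 27P)
  27P = O

ord(P) = 27


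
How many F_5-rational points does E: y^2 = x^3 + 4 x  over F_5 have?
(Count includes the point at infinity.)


For each x in F_5, count y with y^2 = x^3 + 4 x + 0 mod 5:
  x = 0: RHS = 0, y in [0]  -> 1 point(s)
  x = 1: RHS = 0, y in [0]  -> 1 point(s)
  x = 2: RHS = 1, y in [1, 4]  -> 2 point(s)
  x = 3: RHS = 4, y in [2, 3]  -> 2 point(s)
  x = 4: RHS = 0, y in [0]  -> 1 point(s)
Affine points: 7. Add the point at infinity: total = 8.

#E(F_5) = 8


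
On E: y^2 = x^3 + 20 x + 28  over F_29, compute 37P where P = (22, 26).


k = 37 = 100101_2 (binary, LSB first: 101001)
Double-and-add from P = (22, 26):
  bit 0 = 1: acc = O + (22, 26) = (22, 26)
  bit 1 = 0: acc unchanged = (22, 26)
  bit 2 = 1: acc = (22, 26) + (9, 26) = (27, 3)
  bit 3 = 0: acc unchanged = (27, 3)
  bit 4 = 0: acc unchanged = (27, 3)
  bit 5 = 1: acc = (27, 3) + (0, 17) = (22, 3)

37P = (22, 3)


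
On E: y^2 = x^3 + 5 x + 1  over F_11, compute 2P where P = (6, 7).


Doubling: s = (3 x1^2 + a) / (2 y1)
s = (3*6^2 + 5) / (2*7) mod 11 = 1
x3 = s^2 - 2 x1 mod 11 = 1^2 - 2*6 = 0
y3 = s (x1 - x3) - y1 mod 11 = 1 * (6 - 0) - 7 = 10

2P = (0, 10)


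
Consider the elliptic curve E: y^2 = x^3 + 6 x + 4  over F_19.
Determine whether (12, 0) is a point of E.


Check whether y^2 = x^3 + 6 x + 4 (mod 19) for (x, y) = (12, 0).
LHS: y^2 = 0^2 mod 19 = 0
RHS: x^3 + 6 x + 4 = 12^3 + 6*12 + 4 mod 19 = 18
LHS != RHS

No, not on the curve


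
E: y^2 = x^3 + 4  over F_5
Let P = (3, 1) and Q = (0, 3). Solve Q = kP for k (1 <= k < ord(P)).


Enumerate multiples of P until we hit Q = (0, 3):
  1P = (3, 1)
  2P = (0, 2)
  3P = (1, 0)
  4P = (0, 3)
Match found at i = 4.

k = 4


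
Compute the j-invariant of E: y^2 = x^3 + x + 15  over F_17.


Delta = -16(4 a^3 + 27 b^2) mod 17 = 10
-1728 * (4 a)^3 = -1728 * (4*1)^3 mod 17 = 10
j = 10 * 10^(-1) mod 17 = 1

j = 1 (mod 17)


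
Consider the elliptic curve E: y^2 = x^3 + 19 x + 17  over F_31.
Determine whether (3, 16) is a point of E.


Check whether y^2 = x^3 + 19 x + 17 (mod 31) for (x, y) = (3, 16).
LHS: y^2 = 16^2 mod 31 = 8
RHS: x^3 + 19 x + 17 = 3^3 + 19*3 + 17 mod 31 = 8
LHS = RHS

Yes, on the curve


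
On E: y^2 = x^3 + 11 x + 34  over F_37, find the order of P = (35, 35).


Compute successive multiples of P until we hit O:
  1P = (35, 35)
  2P = (7, 26)
  3P = (33, 0)
  4P = (7, 11)
  5P = (35, 2)
  6P = O

ord(P) = 6


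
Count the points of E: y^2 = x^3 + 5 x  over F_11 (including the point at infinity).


For each x in F_11, count y with y^2 = x^3 + 5 x + 0 mod 11:
  x = 0: RHS = 0, y in [0]  -> 1 point(s)
  x = 3: RHS = 9, y in [3, 8]  -> 2 point(s)
  x = 6: RHS = 4, y in [2, 9]  -> 2 point(s)
  x = 7: RHS = 4, y in [2, 9]  -> 2 point(s)
  x = 9: RHS = 4, y in [2, 9]  -> 2 point(s)
  x = 10: RHS = 5, y in [4, 7]  -> 2 point(s)
Affine points: 11. Add the point at infinity: total = 12.

#E(F_11) = 12


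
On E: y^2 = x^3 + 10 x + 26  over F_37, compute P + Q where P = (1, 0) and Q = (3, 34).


P != Q, so use the chord formula.
s = (y2 - y1) / (x2 - x1) = (34) / (2) mod 37 = 17
x3 = s^2 - x1 - x2 mod 37 = 17^2 - 1 - 3 = 26
y3 = s (x1 - x3) - y1 mod 37 = 17 * (1 - 26) - 0 = 19

P + Q = (26, 19)


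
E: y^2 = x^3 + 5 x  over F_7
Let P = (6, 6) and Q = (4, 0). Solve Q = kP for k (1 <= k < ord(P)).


Enumerate multiples of P until we hit Q = (4, 0):
  1P = (6, 6)
  2P = (4, 0)
Match found at i = 2.

k = 2


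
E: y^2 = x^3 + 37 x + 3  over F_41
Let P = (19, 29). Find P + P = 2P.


Doubling: s = (3 x1^2 + a) / (2 y1)
s = (3*19^2 + 37) / (2*29) mod 41 = 8
x3 = s^2 - 2 x1 mod 41 = 8^2 - 2*19 = 26
y3 = s (x1 - x3) - y1 mod 41 = 8 * (19 - 26) - 29 = 38

2P = (26, 38)


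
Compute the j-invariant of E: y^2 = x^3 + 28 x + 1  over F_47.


Delta = -16(4 a^3 + 27 b^2) mod 47 = 34
-1728 * (4 a)^3 = -1728 * (4*28)^3 mod 47 = 44
j = 44 * 34^(-1) mod 47 = 40

j = 40 (mod 47)


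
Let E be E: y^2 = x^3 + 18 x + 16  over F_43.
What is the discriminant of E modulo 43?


4 a^3 + 27 b^2 = 4*18^3 + 27*16^2 = 23328 + 6912 = 30240
Delta = -16 * (30240) = -483840
Delta mod 43 = 39

Delta = 39 (mod 43)


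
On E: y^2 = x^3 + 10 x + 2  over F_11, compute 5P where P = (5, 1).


k = 5 = 101_2 (binary, LSB first: 101)
Double-and-add from P = (5, 1):
  bit 0 = 1: acc = O + (5, 1) = (5, 1)
  bit 1 = 0: acc unchanged = (5, 1)
  bit 2 = 1: acc = (5, 1) + (8, 0) = (3, 2)

5P = (3, 2)


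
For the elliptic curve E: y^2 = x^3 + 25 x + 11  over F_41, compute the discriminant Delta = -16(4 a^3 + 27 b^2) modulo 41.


4 a^3 + 27 b^2 = 4*25^3 + 27*11^2 = 62500 + 3267 = 65767
Delta = -16 * (65767) = -1052272
Delta mod 41 = 34

Delta = 34 (mod 41)


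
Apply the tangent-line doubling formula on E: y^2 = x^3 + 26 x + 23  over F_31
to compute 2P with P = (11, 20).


Doubling: s = (3 x1^2 + a) / (2 y1)
s = (3*11^2 + 26) / (2*20) mod 31 = 26
x3 = s^2 - 2 x1 mod 31 = 26^2 - 2*11 = 3
y3 = s (x1 - x3) - y1 mod 31 = 26 * (11 - 3) - 20 = 2

2P = (3, 2)


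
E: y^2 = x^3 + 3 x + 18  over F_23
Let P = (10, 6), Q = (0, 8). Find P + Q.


P != Q, so use the chord formula.
s = (y2 - y1) / (x2 - x1) = (2) / (13) mod 23 = 9
x3 = s^2 - x1 - x2 mod 23 = 9^2 - 10 - 0 = 2
y3 = s (x1 - x3) - y1 mod 23 = 9 * (10 - 2) - 6 = 20

P + Q = (2, 20)


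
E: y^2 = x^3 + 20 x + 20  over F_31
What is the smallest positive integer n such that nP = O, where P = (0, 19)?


Compute successive multiples of P until we hit O:
  1P = (0, 19)
  2P = (5, 11)
  3P = (5, 20)
  4P = (0, 12)
  5P = O

ord(P) = 5


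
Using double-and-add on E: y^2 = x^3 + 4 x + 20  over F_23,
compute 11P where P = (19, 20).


k = 11 = 1011_2 (binary, LSB first: 1101)
Double-and-add from P = (19, 20):
  bit 0 = 1: acc = O + (19, 20) = (19, 20)
  bit 1 = 1: acc = (19, 20) + (9, 16) = (20, 21)
  bit 2 = 0: acc unchanged = (20, 21)
  bit 3 = 1: acc = (20, 21) + (10, 18) = (20, 2)

11P = (20, 2)


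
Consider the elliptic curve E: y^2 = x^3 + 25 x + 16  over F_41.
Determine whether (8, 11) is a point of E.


Check whether y^2 = x^3 + 25 x + 16 (mod 41) for (x, y) = (8, 11).
LHS: y^2 = 11^2 mod 41 = 39
RHS: x^3 + 25 x + 16 = 8^3 + 25*8 + 16 mod 41 = 31
LHS != RHS

No, not on the curve


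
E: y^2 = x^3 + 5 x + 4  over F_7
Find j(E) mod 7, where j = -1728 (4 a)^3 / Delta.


Delta = -16(4 a^3 + 27 b^2) mod 7 = 5
-1728 * (4 a)^3 = -1728 * (4*5)^3 mod 7 = 6
j = 6 * 5^(-1) mod 7 = 4

j = 4 (mod 7)


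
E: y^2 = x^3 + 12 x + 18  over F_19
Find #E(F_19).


For each x in F_19, count y with y^2 = x^3 + 12 x + 18 mod 19:
  x = 3: RHS = 5, y in [9, 10]  -> 2 point(s)
  x = 4: RHS = 16, y in [4, 15]  -> 2 point(s)
  x = 9: RHS = 0, y in [0]  -> 1 point(s)
  x = 10: RHS = 17, y in [6, 13]  -> 2 point(s)
  x = 12: RHS = 9, y in [3, 16]  -> 2 point(s)
  x = 14: RHS = 4, y in [2, 17]  -> 2 point(s)
  x = 15: RHS = 1, y in [1, 18]  -> 2 point(s)
  x = 17: RHS = 5, y in [9, 10]  -> 2 point(s)
  x = 18: RHS = 5, y in [9, 10]  -> 2 point(s)
Affine points: 17. Add the point at infinity: total = 18.

#E(F_19) = 18


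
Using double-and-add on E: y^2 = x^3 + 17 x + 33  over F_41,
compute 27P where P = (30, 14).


k = 27 = 11011_2 (binary, LSB first: 11011)
Double-and-add from P = (30, 14):
  bit 0 = 1: acc = O + (30, 14) = (30, 14)
  bit 1 = 1: acc = (30, 14) + (38, 18) = (4, 40)
  bit 2 = 0: acc unchanged = (4, 40)
  bit 3 = 1: acc = (4, 40) + (35, 17) = (20, 38)
  bit 4 = 1: acc = (20, 38) + (33, 0) = (39, 27)

27P = (39, 27)


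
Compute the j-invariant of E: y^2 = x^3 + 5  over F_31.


Delta = -16(4 a^3 + 27 b^2) mod 31 = 19
-1728 * (4 a)^3 = -1728 * (4*0)^3 mod 31 = 0
j = 0 * 19^(-1) mod 31 = 0

j = 0 (mod 31)


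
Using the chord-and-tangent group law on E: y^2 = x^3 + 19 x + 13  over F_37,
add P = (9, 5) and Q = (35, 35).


P != Q, so use the chord formula.
s = (y2 - y1) / (x2 - x1) = (30) / (26) mod 37 = 4
x3 = s^2 - x1 - x2 mod 37 = 4^2 - 9 - 35 = 9
y3 = s (x1 - x3) - y1 mod 37 = 4 * (9 - 9) - 5 = 32

P + Q = (9, 32)


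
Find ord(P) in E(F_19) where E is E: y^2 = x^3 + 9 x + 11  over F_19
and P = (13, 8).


Compute successive multiples of P until we hit O:
  1P = (13, 8)
  2P = (13, 11)
  3P = O

ord(P) = 3


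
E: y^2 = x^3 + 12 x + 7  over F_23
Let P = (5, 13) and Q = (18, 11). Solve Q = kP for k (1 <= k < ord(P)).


Enumerate multiples of P until we hit Q = (18, 11):
  1P = (5, 13)
  2P = (3, 22)
  3P = (18, 11)
Match found at i = 3.

k = 3


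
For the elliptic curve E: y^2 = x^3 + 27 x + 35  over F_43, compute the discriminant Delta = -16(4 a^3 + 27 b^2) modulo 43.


4 a^3 + 27 b^2 = 4*27^3 + 27*35^2 = 78732 + 33075 = 111807
Delta = -16 * (111807) = -1788912
Delta mod 43 = 17

Delta = 17 (mod 43)


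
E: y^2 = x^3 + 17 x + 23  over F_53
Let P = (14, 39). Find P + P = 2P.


Doubling: s = (3 x1^2 + a) / (2 y1)
s = (3*14^2 + 17) / (2*39) mod 53 = 3
x3 = s^2 - 2 x1 mod 53 = 3^2 - 2*14 = 34
y3 = s (x1 - x3) - y1 mod 53 = 3 * (14 - 34) - 39 = 7

2P = (34, 7)


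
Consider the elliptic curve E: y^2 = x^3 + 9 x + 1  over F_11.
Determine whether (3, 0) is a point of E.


Check whether y^2 = x^3 + 9 x + 1 (mod 11) for (x, y) = (3, 0).
LHS: y^2 = 0^2 mod 11 = 0
RHS: x^3 + 9 x + 1 = 3^3 + 9*3 + 1 mod 11 = 0
LHS = RHS

Yes, on the curve


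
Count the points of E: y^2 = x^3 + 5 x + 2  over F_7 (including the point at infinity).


For each x in F_7, count y with y^2 = x^3 + 5 x + 2 mod 7:
  x = 0: RHS = 2, y in [3, 4]  -> 2 point(s)
  x = 1: RHS = 1, y in [1, 6]  -> 2 point(s)
  x = 3: RHS = 2, y in [3, 4]  -> 2 point(s)
  x = 4: RHS = 2, y in [3, 4]  -> 2 point(s)
Affine points: 8. Add the point at infinity: total = 9.

#E(F_7) = 9


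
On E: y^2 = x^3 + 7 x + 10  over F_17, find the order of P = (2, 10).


Compute successive multiples of P until we hit O:
  1P = (2, 10)
  2P = (4, 0)
  3P = (2, 7)
  4P = O

ord(P) = 4


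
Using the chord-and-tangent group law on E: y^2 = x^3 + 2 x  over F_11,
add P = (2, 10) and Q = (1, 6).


P != Q, so use the chord formula.
s = (y2 - y1) / (x2 - x1) = (7) / (10) mod 11 = 4
x3 = s^2 - x1 - x2 mod 11 = 4^2 - 2 - 1 = 2
y3 = s (x1 - x3) - y1 mod 11 = 4 * (2 - 2) - 10 = 1

P + Q = (2, 1)


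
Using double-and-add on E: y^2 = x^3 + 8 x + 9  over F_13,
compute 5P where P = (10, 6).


k = 5 = 101_2 (binary, LSB first: 101)
Double-and-add from P = (10, 6):
  bit 0 = 1: acc = O + (10, 6) = (10, 6)
  bit 1 = 0: acc unchanged = (10, 6)
  bit 2 = 1: acc = (10, 6) + (9, 2) = (10, 7)

5P = (10, 7)


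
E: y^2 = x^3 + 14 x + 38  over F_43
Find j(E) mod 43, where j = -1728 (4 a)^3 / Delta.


Delta = -16(4 a^3 + 27 b^2) mod 43 = 32
-1728 * (4 a)^3 = -1728 * (4*14)^3 mod 43 = 11
j = 11 * 32^(-1) mod 43 = 42

j = 42 (mod 43)


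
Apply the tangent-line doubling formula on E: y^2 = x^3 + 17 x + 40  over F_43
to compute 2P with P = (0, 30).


Doubling: s = (3 x1^2 + a) / (2 y1)
s = (3*0^2 + 17) / (2*30) mod 43 = 1
x3 = s^2 - 2 x1 mod 43 = 1^2 - 2*0 = 1
y3 = s (x1 - x3) - y1 mod 43 = 1 * (0 - 1) - 30 = 12

2P = (1, 12)


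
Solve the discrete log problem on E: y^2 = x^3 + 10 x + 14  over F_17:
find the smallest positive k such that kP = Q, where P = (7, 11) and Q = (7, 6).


Enumerate multiples of P until we hit Q = (7, 6):
  1P = (7, 11)
  2P = (5, 11)
  3P = (5, 6)
  4P = (7, 6)
Match found at i = 4.

k = 4


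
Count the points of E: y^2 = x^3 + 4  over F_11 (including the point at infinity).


For each x in F_11, count y with y^2 = x^3 + 0 x + 4 mod 11:
  x = 0: RHS = 4, y in [2, 9]  -> 2 point(s)
  x = 1: RHS = 5, y in [4, 7]  -> 2 point(s)
  x = 2: RHS = 1, y in [1, 10]  -> 2 point(s)
  x = 3: RHS = 9, y in [3, 8]  -> 2 point(s)
  x = 6: RHS = 0, y in [0]  -> 1 point(s)
  x = 10: RHS = 3, y in [5, 6]  -> 2 point(s)
Affine points: 11. Add the point at infinity: total = 12.

#E(F_11) = 12


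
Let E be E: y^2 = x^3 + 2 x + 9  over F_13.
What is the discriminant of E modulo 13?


4 a^3 + 27 b^2 = 4*2^3 + 27*9^2 = 32 + 2187 = 2219
Delta = -16 * (2219) = -35504
Delta mod 13 = 12

Delta = 12 (mod 13)


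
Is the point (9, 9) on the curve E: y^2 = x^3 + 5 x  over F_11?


Check whether y^2 = x^3 + 5 x + 0 (mod 11) for (x, y) = (9, 9).
LHS: y^2 = 9^2 mod 11 = 4
RHS: x^3 + 5 x + 0 = 9^3 + 5*9 + 0 mod 11 = 4
LHS = RHS

Yes, on the curve


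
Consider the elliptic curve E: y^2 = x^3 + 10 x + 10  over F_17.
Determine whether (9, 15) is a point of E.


Check whether y^2 = x^3 + 10 x + 10 (mod 17) for (x, y) = (9, 15).
LHS: y^2 = 15^2 mod 17 = 4
RHS: x^3 + 10 x + 10 = 9^3 + 10*9 + 10 mod 17 = 13
LHS != RHS

No, not on the curve


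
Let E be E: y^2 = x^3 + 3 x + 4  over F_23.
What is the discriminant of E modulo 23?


4 a^3 + 27 b^2 = 4*3^3 + 27*4^2 = 108 + 432 = 540
Delta = -16 * (540) = -8640
Delta mod 23 = 8

Delta = 8 (mod 23)


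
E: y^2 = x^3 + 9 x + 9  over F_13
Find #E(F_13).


For each x in F_13, count y with y^2 = x^3 + 9 x + 9 mod 13:
  x = 0: RHS = 9, y in [3, 10]  -> 2 point(s)
  x = 2: RHS = 9, y in [3, 10]  -> 2 point(s)
  x = 5: RHS = 10, y in [6, 7]  -> 2 point(s)
  x = 7: RHS = 12, y in [5, 8]  -> 2 point(s)
  x = 9: RHS = 0, y in [0]  -> 1 point(s)
  x = 11: RHS = 9, y in [3, 10]  -> 2 point(s)
  x = 12: RHS = 12, y in [5, 8]  -> 2 point(s)
Affine points: 13. Add the point at infinity: total = 14.

#E(F_13) = 14


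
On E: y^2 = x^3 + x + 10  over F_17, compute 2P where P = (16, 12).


Doubling: s = (3 x1^2 + a) / (2 y1)
s = (3*16^2 + 1) / (2*12) mod 17 = 3
x3 = s^2 - 2 x1 mod 17 = 3^2 - 2*16 = 11
y3 = s (x1 - x3) - y1 mod 17 = 3 * (16 - 11) - 12 = 3

2P = (11, 3)


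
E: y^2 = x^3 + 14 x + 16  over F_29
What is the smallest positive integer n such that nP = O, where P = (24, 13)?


Compute successive multiples of P until we hit O:
  1P = (24, 13)
  2P = (4, 22)
  3P = (2, 9)
  4P = (27, 26)
  5P = (0, 4)
  6P = (21, 28)
  7P = (9, 28)
  8P = (26, 18)
  ... (continuing to 33P)
  33P = O

ord(P) = 33


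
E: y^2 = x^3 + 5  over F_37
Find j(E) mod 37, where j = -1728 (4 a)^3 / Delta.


Delta = -16(4 a^3 + 27 b^2) mod 37 = 4
-1728 * (4 a)^3 = -1728 * (4*0)^3 mod 37 = 0
j = 0 * 4^(-1) mod 37 = 0

j = 0 (mod 37)


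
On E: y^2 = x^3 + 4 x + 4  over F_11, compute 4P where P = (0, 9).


k = 4 = 100_2 (binary, LSB first: 001)
Double-and-add from P = (0, 9):
  bit 0 = 0: acc unchanged = O
  bit 1 = 0: acc unchanged = O
  bit 2 = 1: acc = O + (7, 1) = (7, 1)

4P = (7, 1)


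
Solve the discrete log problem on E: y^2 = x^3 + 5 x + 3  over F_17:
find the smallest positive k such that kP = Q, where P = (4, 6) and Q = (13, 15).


Enumerate multiples of P until we hit Q = (13, 15):
  1P = (4, 6)
  2P = (1, 3)
  3P = (13, 2)
  4P = (13, 15)
Match found at i = 4.

k = 4


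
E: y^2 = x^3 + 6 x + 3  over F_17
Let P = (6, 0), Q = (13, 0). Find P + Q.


P != Q, so use the chord formula.
s = (y2 - y1) / (x2 - x1) = (0) / (7) mod 17 = 0
x3 = s^2 - x1 - x2 mod 17 = 0^2 - 6 - 13 = 15
y3 = s (x1 - x3) - y1 mod 17 = 0 * (6 - 15) - 0 = 0

P + Q = (15, 0)


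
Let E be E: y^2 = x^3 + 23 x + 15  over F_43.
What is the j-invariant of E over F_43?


Delta = -16(4 a^3 + 27 b^2) mod 43 = 22
-1728 * (4 a)^3 = -1728 * (4*23)^3 mod 43 = 35
j = 35 * 22^(-1) mod 43 = 27

j = 27 (mod 43)


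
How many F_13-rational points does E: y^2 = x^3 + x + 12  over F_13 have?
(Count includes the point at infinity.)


For each x in F_13, count y with y^2 = x^3 + 1 x + 12 mod 13:
  x = 0: RHS = 12, y in [5, 8]  -> 2 point(s)
  x = 1: RHS = 1, y in [1, 12]  -> 2 point(s)
  x = 2: RHS = 9, y in [3, 10]  -> 2 point(s)
  x = 3: RHS = 3, y in [4, 9]  -> 2 point(s)
  x = 5: RHS = 12, y in [5, 8]  -> 2 point(s)
  x = 6: RHS = 0, y in [0]  -> 1 point(s)
  x = 8: RHS = 12, y in [5, 8]  -> 2 point(s)
  x = 9: RHS = 9, y in [3, 10]  -> 2 point(s)
  x = 12: RHS = 10, y in [6, 7]  -> 2 point(s)
Affine points: 17. Add the point at infinity: total = 18.

#E(F_13) = 18


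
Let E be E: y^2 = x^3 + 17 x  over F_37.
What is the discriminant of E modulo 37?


4 a^3 + 27 b^2 = 4*17^3 + 27*0^2 = 19652 + 0 = 19652
Delta = -16 * (19652) = -314432
Delta mod 37 = 31

Delta = 31 (mod 37)


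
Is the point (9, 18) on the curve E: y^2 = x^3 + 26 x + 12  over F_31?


Check whether y^2 = x^3 + 26 x + 12 (mod 31) for (x, y) = (9, 18).
LHS: y^2 = 18^2 mod 31 = 14
RHS: x^3 + 26 x + 12 = 9^3 + 26*9 + 12 mod 31 = 14
LHS = RHS

Yes, on the curve


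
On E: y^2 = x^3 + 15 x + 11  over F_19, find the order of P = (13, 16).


Compute successive multiples of P until we hit O:
  1P = (13, 16)
  2P = (0, 12)
  3P = (17, 12)
  4P = (9, 18)
  5P = (2, 7)
  6P = (2, 12)
  7P = (9, 1)
  8P = (17, 7)
  ... (continuing to 11P)
  11P = O

ord(P) = 11


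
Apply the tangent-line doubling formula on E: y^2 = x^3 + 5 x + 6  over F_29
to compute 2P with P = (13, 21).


Doubling: s = (3 x1^2 + a) / (2 y1)
s = (3*13^2 + 5) / (2*21) mod 29 = 26
x3 = s^2 - 2 x1 mod 29 = 26^2 - 2*13 = 12
y3 = s (x1 - x3) - y1 mod 29 = 26 * (13 - 12) - 21 = 5

2P = (12, 5)


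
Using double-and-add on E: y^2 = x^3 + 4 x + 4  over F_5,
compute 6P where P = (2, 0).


k = 6 = 110_2 (binary, LSB first: 011)
Double-and-add from P = (2, 0):
  bit 0 = 0: acc unchanged = O
  bit 1 = 1: acc = O + O = O
  bit 2 = 1: acc = O + O = O

6P = O


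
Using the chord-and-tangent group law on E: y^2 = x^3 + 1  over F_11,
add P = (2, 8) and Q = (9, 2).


P != Q, so use the chord formula.
s = (y2 - y1) / (x2 - x1) = (5) / (7) mod 11 = 7
x3 = s^2 - x1 - x2 mod 11 = 7^2 - 2 - 9 = 5
y3 = s (x1 - x3) - y1 mod 11 = 7 * (2 - 5) - 8 = 4

P + Q = (5, 4)


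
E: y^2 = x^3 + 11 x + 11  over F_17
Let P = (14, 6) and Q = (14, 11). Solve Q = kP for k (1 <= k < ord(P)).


Enumerate multiples of P until we hit Q = (14, 11):
  1P = (14, 6)
  2P = (8, 13)
  3P = (11, 16)
  4P = (5, 15)
  5P = (16, 13)
  6P = (12, 1)
  7P = (10, 4)
  8P = (6, 15)
  9P = (15, 10)
  10P = (4, 0)
  11P = (15, 7)
  12P = (6, 2)
  13P = (10, 13)
  14P = (12, 16)
  15P = (16, 4)
  16P = (5, 2)
  17P = (11, 1)
  18P = (8, 4)
  19P = (14, 11)
Match found at i = 19.

k = 19


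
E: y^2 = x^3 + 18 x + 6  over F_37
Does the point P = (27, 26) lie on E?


Check whether y^2 = x^3 + 18 x + 6 (mod 37) for (x, y) = (27, 26).
LHS: y^2 = 26^2 mod 37 = 10
RHS: x^3 + 18 x + 6 = 27^3 + 18*27 + 6 mod 37 = 10
LHS = RHS

Yes, on the curve


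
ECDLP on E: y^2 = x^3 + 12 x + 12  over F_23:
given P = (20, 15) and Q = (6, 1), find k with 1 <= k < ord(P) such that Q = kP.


Enumerate multiples of P until we hit Q = (6, 1):
  1P = (20, 15)
  2P = (7, 18)
  3P = (0, 14)
  4P = (21, 16)
  5P = (6, 22)
  6P = (3, 11)
  7P = (3, 12)
  8P = (6, 1)
Match found at i = 8.

k = 8


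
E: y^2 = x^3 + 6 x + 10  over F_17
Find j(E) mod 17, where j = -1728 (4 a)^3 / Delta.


Delta = -16(4 a^3 + 27 b^2) mod 17 = 11
-1728 * (4 a)^3 = -1728 * (4*6)^3 mod 17 = 1
j = 1 * 11^(-1) mod 17 = 14

j = 14 (mod 17)


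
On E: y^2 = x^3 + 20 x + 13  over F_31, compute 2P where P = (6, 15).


Doubling: s = (3 x1^2 + a) / (2 y1)
s = (3*6^2 + 20) / (2*15) mod 31 = 27
x3 = s^2 - 2 x1 mod 31 = 27^2 - 2*6 = 4
y3 = s (x1 - x3) - y1 mod 31 = 27 * (6 - 4) - 15 = 8

2P = (4, 8)


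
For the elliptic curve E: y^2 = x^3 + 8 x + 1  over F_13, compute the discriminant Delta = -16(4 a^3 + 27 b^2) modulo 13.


4 a^3 + 27 b^2 = 4*8^3 + 27*1^2 = 2048 + 27 = 2075
Delta = -16 * (2075) = -33200
Delta mod 13 = 2

Delta = 2 (mod 13)


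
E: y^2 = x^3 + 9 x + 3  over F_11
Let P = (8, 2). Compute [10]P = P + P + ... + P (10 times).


k = 10 = 1010_2 (binary, LSB first: 0101)
Double-and-add from P = (8, 2):
  bit 0 = 0: acc unchanged = O
  bit 1 = 1: acc = O + (10, 2) = (10, 2)
  bit 2 = 0: acc unchanged = (10, 2)
  bit 3 = 1: acc = (10, 2) + (4, 2) = (8, 9)

10P = (8, 9)


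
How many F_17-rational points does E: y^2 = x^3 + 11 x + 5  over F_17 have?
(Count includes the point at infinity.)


For each x in F_17, count y with y^2 = x^3 + 11 x + 5 mod 17:
  x = 1: RHS = 0, y in [0]  -> 1 point(s)
  x = 2: RHS = 1, y in [1, 16]  -> 2 point(s)
  x = 5: RHS = 15, y in [7, 10]  -> 2 point(s)
  x = 6: RHS = 15, y in [7, 10]  -> 2 point(s)
  x = 7: RHS = 0, y in [0]  -> 1 point(s)
  x = 9: RHS = 0, y in [0]  -> 1 point(s)
  x = 13: RHS = 16, y in [4, 13]  -> 2 point(s)
  x = 14: RHS = 13, y in [8, 9]  -> 2 point(s)
  x = 15: RHS = 9, y in [3, 14]  -> 2 point(s)
Affine points: 15. Add the point at infinity: total = 16.

#E(F_17) = 16


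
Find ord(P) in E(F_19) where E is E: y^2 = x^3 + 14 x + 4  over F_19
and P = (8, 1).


Compute successive multiples of P until we hit O:
  1P = (8, 1)
  2P = (10, 2)
  3P = (6, 0)
  4P = (10, 17)
  5P = (8, 18)
  6P = O

ord(P) = 6


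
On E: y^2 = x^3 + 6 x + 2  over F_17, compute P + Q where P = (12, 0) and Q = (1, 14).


P != Q, so use the chord formula.
s = (y2 - y1) / (x2 - x1) = (14) / (6) mod 17 = 8
x3 = s^2 - x1 - x2 mod 17 = 8^2 - 12 - 1 = 0
y3 = s (x1 - x3) - y1 mod 17 = 8 * (12 - 0) - 0 = 11

P + Q = (0, 11)


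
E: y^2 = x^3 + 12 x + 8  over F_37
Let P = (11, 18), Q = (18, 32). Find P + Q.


P != Q, so use the chord formula.
s = (y2 - y1) / (x2 - x1) = (14) / (7) mod 37 = 2
x3 = s^2 - x1 - x2 mod 37 = 2^2 - 11 - 18 = 12
y3 = s (x1 - x3) - y1 mod 37 = 2 * (11 - 12) - 18 = 17

P + Q = (12, 17)


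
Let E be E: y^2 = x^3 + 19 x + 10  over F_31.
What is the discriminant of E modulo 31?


4 a^3 + 27 b^2 = 4*19^3 + 27*10^2 = 27436 + 2700 = 30136
Delta = -16 * (30136) = -482176
Delta mod 31 = 29

Delta = 29 (mod 31)


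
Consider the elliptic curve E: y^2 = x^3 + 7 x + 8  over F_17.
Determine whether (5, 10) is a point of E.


Check whether y^2 = x^3 + 7 x + 8 (mod 17) for (x, y) = (5, 10).
LHS: y^2 = 10^2 mod 17 = 15
RHS: x^3 + 7 x + 8 = 5^3 + 7*5 + 8 mod 17 = 15
LHS = RHS

Yes, on the curve


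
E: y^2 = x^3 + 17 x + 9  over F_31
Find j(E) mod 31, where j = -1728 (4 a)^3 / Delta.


Delta = -16(4 a^3 + 27 b^2) mod 31 = 8
-1728 * (4 a)^3 = -1728 * (4*17)^3 mod 31 = 23
j = 23 * 8^(-1) mod 31 = 30

j = 30 (mod 31)


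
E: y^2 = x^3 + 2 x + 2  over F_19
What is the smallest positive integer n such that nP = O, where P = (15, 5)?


Compute successive multiples of P until we hit O:
  1P = (15, 5)
  2P = (14, 0)
  3P = (15, 14)
  4P = O

ord(P) = 4


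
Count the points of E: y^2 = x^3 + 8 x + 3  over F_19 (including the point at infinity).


For each x in F_19, count y with y^2 = x^3 + 8 x + 3 mod 19:
  x = 3: RHS = 16, y in [4, 15]  -> 2 point(s)
  x = 4: RHS = 4, y in [2, 17]  -> 2 point(s)
  x = 5: RHS = 16, y in [4, 15]  -> 2 point(s)
  x = 6: RHS = 1, y in [1, 18]  -> 2 point(s)
  x = 8: RHS = 9, y in [3, 16]  -> 2 point(s)
  x = 9: RHS = 6, y in [5, 14]  -> 2 point(s)
  x = 10: RHS = 0, y in [0]  -> 1 point(s)
  x = 11: RHS = 16, y in [4, 15]  -> 2 point(s)
  x = 13: RHS = 5, y in [9, 10]  -> 2 point(s)
  x = 14: RHS = 9, y in [3, 16]  -> 2 point(s)
  x = 16: RHS = 9, y in [3, 16]  -> 2 point(s)
  x = 17: RHS = 17, y in [6, 13]  -> 2 point(s)
Affine points: 23. Add the point at infinity: total = 24.

#E(F_19) = 24


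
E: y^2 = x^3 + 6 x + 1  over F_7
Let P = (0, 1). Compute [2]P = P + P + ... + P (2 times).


k = 2 = 10_2 (binary, LSB first: 01)
Double-and-add from P = (0, 1):
  bit 0 = 0: acc unchanged = O
  bit 1 = 1: acc = O + (2, 0) = (2, 0)

2P = (2, 0)


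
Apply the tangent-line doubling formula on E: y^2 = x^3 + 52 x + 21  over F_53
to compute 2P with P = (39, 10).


Doubling: s = (3 x1^2 + a) / (2 y1)
s = (3*39^2 + 52) / (2*10) mod 53 = 32
x3 = s^2 - 2 x1 mod 53 = 32^2 - 2*39 = 45
y3 = s (x1 - x3) - y1 mod 53 = 32 * (39 - 45) - 10 = 10

2P = (45, 10)


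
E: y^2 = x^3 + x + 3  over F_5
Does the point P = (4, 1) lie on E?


Check whether y^2 = x^3 + 1 x + 3 (mod 5) for (x, y) = (4, 1).
LHS: y^2 = 1^2 mod 5 = 1
RHS: x^3 + 1 x + 3 = 4^3 + 1*4 + 3 mod 5 = 1
LHS = RHS

Yes, on the curve


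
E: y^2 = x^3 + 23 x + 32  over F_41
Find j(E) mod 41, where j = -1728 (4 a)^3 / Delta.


Delta = -16(4 a^3 + 27 b^2) mod 41 = 6
-1728 * (4 a)^3 = -1728 * (4*23)^3 mod 41 = 27
j = 27 * 6^(-1) mod 41 = 25

j = 25 (mod 41)


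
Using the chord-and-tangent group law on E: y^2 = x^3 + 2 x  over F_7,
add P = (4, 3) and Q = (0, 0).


P != Q, so use the chord formula.
s = (y2 - y1) / (x2 - x1) = (4) / (3) mod 7 = 6
x3 = s^2 - x1 - x2 mod 7 = 6^2 - 4 - 0 = 4
y3 = s (x1 - x3) - y1 mod 7 = 6 * (4 - 4) - 3 = 4

P + Q = (4, 4)


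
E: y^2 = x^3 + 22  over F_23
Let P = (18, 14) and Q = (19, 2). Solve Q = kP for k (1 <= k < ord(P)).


Enumerate multiples of P until we hit Q = (19, 2):
  1P = (18, 14)
  2P = (5, 20)
  3P = (16, 1)
  4P = (14, 12)
  5P = (20, 8)
  6P = (17, 6)
  7P = (6, 13)
  8P = (3, 16)
  9P = (15, 4)
  10P = (19, 21)
  11P = (12, 5)
  12P = (1, 0)
  13P = (12, 18)
  14P = (19, 2)
Match found at i = 14.

k = 14


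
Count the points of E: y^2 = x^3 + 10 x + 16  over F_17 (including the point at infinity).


For each x in F_17, count y with y^2 = x^3 + 10 x + 16 mod 17:
  x = 0: RHS = 16, y in [4, 13]  -> 2 point(s)
  x = 4: RHS = 1, y in [1, 16]  -> 2 point(s)
  x = 5: RHS = 4, y in [2, 15]  -> 2 point(s)
  x = 7: RHS = 4, y in [2, 15]  -> 2 point(s)
  x = 8: RHS = 13, y in [8, 9]  -> 2 point(s)
  x = 9: RHS = 2, y in [6, 11]  -> 2 point(s)
Affine points: 12. Add the point at infinity: total = 13.

#E(F_17) = 13


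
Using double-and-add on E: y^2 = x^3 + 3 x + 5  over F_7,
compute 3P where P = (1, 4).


k = 3 = 11_2 (binary, LSB first: 11)
Double-and-add from P = (1, 4):
  bit 0 = 1: acc = O + (1, 4) = (1, 4)
  bit 1 = 1: acc = (1, 4) + (6, 1) = (4, 2)

3P = (4, 2)


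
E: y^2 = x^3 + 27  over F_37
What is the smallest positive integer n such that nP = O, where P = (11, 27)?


Compute successive multiples of P until we hit O:
  1P = (11, 27)
  2P = (8, 24)
  3P = (19, 2)
  4P = (0, 8)
  5P = (14, 25)
  6P = (33, 0)
  7P = (14, 12)
  8P = (0, 29)
  ... (continuing to 12P)
  12P = O

ord(P) = 12


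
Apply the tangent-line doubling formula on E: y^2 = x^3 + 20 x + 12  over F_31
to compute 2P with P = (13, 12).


Doubling: s = (3 x1^2 + a) / (2 y1)
s = (3*13^2 + 20) / (2*12) mod 31 = 0
x3 = s^2 - 2 x1 mod 31 = 0^2 - 2*13 = 5
y3 = s (x1 - x3) - y1 mod 31 = 0 * (13 - 5) - 12 = 19

2P = (5, 19)


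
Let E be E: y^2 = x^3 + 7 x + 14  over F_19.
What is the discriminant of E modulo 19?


4 a^3 + 27 b^2 = 4*7^3 + 27*14^2 = 1372 + 5292 = 6664
Delta = -16 * (6664) = -106624
Delta mod 19 = 4

Delta = 4 (mod 19)


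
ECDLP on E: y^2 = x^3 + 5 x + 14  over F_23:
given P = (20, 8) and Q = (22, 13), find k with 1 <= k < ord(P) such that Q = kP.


Enumerate multiples of P until we hit Q = (22, 13):
  1P = (20, 8)
  2P = (10, 12)
  3P = (18, 5)
  4P = (16, 21)
  5P = (22, 10)
  6P = (5, 7)
  7P = (7, 22)
  8P = (9, 12)
  9P = (12, 10)
  10P = (4, 11)
  11P = (2, 3)
  12P = (2, 20)
  13P = (4, 12)
  14P = (12, 13)
  15P = (9, 11)
  16P = (7, 1)
  17P = (5, 16)
  18P = (22, 13)
Match found at i = 18.

k = 18


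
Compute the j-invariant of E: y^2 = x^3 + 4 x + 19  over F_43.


Delta = -16(4 a^3 + 27 b^2) mod 43 = 41
-1728 * (4 a)^3 = -1728 * (4*4)^3 mod 43 = 41
j = 41 * 41^(-1) mod 43 = 1

j = 1 (mod 43)


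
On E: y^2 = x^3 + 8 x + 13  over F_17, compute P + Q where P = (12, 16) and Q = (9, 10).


P != Q, so use the chord formula.
s = (y2 - y1) / (x2 - x1) = (11) / (14) mod 17 = 2
x3 = s^2 - x1 - x2 mod 17 = 2^2 - 12 - 9 = 0
y3 = s (x1 - x3) - y1 mod 17 = 2 * (12 - 0) - 16 = 8

P + Q = (0, 8)


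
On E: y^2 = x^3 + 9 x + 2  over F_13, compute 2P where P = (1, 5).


Doubling: s = (3 x1^2 + a) / (2 y1)
s = (3*1^2 + 9) / (2*5) mod 13 = 9
x3 = s^2 - 2 x1 mod 13 = 9^2 - 2*1 = 1
y3 = s (x1 - x3) - y1 mod 13 = 9 * (1 - 1) - 5 = 8

2P = (1, 8)


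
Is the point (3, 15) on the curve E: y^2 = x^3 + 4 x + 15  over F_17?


Check whether y^2 = x^3 + 4 x + 15 (mod 17) for (x, y) = (3, 15).
LHS: y^2 = 15^2 mod 17 = 4
RHS: x^3 + 4 x + 15 = 3^3 + 4*3 + 15 mod 17 = 3
LHS != RHS

No, not on the curve


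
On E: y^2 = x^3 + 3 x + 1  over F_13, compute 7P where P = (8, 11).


k = 7 = 111_2 (binary, LSB first: 111)
Double-and-add from P = (8, 11):
  bit 0 = 1: acc = O + (8, 11) = (8, 11)
  bit 1 = 1: acc = (8, 11) + (10, 2) = (12, 7)
  bit 2 = 1: acc = (12, 7) + (7, 1) = (10, 11)

7P = (10, 11)


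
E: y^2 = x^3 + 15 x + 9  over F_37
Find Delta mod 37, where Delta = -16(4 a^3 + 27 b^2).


4 a^3 + 27 b^2 = 4*15^3 + 27*9^2 = 13500 + 2187 = 15687
Delta = -16 * (15687) = -250992
Delta mod 37 = 16

Delta = 16 (mod 37)
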